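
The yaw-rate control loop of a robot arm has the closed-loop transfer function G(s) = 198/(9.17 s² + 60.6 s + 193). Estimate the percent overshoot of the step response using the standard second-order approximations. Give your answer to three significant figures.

%OS ≈ 3.83%

Dividing through by 9.17: denominator becomes s² + 6.609 s + 21.05.
So ω_n = √21.05 = 4.59 rad/s and ζ = 6.609/(2·4.59) = 0.720.
Overshoot: exp(−π·0.720/√(1−0.720²)) = 0.0383, i.e. 3.83%.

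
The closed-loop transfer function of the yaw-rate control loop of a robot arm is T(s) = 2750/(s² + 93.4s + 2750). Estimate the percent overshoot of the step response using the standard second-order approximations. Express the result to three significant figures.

Matching coefficients with s² + 2ζω_n s + ω_n² gives ω_n² = 2750 ⇒ ω_n = 52.4 rad/s, and ζ = 93.4/(2ω_n) = 0.891.
%OS = 100·exp(−πζ/√(1−ζ²)) = 0.213%.

%OS ≈ 0.213%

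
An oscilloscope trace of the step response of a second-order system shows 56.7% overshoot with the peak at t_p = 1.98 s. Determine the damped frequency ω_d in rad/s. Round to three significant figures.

t_p = π/ω_d, so ω_d = π/1.98 = 1.59 rad/s.

ω_d ≈ 1.59 rad/s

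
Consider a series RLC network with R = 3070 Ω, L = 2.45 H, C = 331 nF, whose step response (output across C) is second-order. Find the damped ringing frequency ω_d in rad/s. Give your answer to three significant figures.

For a series RLC circuit (capacitor voltage as output), ω_n = 1/√(LC) = 1/√(2.45 H · 331 nF) = 1110 rad/s.
ζ = (R/2)·√(C/L) = (3070/2)·√(331 nF/2.45 H) = 0.564.
ω_d = ω_n√(1−ζ²) = 917 rad/s.

ω_d ≈ 917 rad/s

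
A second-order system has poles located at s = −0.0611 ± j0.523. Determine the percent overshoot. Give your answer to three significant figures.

The poles are at −σ ± jω_d with σ = 0.0611 and ω_d = 0.523, so ω_n = √(σ²+ω_d²) = 0.527 rad/s and ζ = σ/ω_n = 0.116.
%OS = 100·exp(−πζ/√(1−ζ²)) = 69.3%.

%OS ≈ 69.3%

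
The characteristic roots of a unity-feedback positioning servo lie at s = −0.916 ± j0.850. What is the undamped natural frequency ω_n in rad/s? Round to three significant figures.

ω_n ≈ 1.25 rad/s

|pole| = ω_n = √(0.916² + 0.850²) = 1.25 rad/s; ζ = cos θ = σ/ω_n = 0.733.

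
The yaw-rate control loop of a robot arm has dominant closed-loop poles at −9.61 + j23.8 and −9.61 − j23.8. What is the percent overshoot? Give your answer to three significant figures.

|pole| = ω_n = √(9.61² + 23.8²) = 25.7 rad/s; ζ = cos θ = σ/ω_n = 0.374.
Overshoot: exp(−π·0.374/√(1−0.374²)) = 0.281, i.e. 28.1%.

%OS ≈ 28.1%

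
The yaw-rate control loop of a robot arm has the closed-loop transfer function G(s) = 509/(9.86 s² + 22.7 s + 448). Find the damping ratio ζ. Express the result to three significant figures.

ζ ≈ 0.171

Dividing through by 9.86: denominator becomes s² + 2.302 s + 45.44.
So ω_n = √45.44 = 6.74 rad/s and ζ = 2.302/(2·6.74) = 0.171.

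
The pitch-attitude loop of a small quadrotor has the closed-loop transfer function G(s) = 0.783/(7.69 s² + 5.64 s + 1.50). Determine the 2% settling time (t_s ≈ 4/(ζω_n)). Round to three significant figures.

t_s ≈ 10.9 s

Dividing through by 7.69: denominator becomes s² + 0.7334 s + 0.1951.
So ω_n = √0.1951 = 0.442 rad/s and ζ = 0.7334/(2·0.442) = 0.830.
t_s ≈ 4/(ζω_n) = 10.9 s.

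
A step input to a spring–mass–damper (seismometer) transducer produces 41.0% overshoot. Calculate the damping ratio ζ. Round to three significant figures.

ζ ≈ 0.273

Inverting the overshoot relation: ζ = |ln 0.410|/√(π² + ln²0.410) = 0.273.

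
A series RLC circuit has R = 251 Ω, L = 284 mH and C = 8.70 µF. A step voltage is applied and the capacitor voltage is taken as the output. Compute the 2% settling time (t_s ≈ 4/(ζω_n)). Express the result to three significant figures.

For a series RLC circuit (capacitor voltage as output), ω_n = 1/√(LC) = 1/√(284 mH · 8.70 µF) = 636 rad/s.
ζ = (R/2)·√(C/L) = (251/2)·√(8.70 µF/284 mH) = 0.695.
t_s ≈ 4/(ζω_n) = 0.00905 s.

t_s ≈ 0.00905 s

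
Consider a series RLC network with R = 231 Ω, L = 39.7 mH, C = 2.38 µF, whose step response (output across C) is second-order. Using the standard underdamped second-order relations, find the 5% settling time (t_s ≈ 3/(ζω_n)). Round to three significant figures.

t_s ≈ 0.00103 s

For a series RLC circuit (capacitor voltage as output), ω_n = 1/√(LC) = 1/√(39.7 mH · 2.38 µF) = 3250 rad/s.
ζ = (R/2)·√(C/L) = (231/2)·√(2.38 µF/39.7 mH) = 0.894.
t_s ≈ 3/(ζω_n) = 0.00103 s.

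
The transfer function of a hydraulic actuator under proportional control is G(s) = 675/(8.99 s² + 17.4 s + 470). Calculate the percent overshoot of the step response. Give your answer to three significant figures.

%OS ≈ 65.4%

Dividing through by 8.99: denominator becomes s² + 1.935 s + 52.28.
So ω_n = √52.28 = 7.23 rad/s and ζ = 1.935/(2·7.23) = 0.134.
Overshoot: exp(−π·0.134/√(1−0.134²)) = 0.654, i.e. 65.4%.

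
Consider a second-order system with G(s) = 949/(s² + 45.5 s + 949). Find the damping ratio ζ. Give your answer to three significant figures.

ω_n = √949 = 30.8 rad/s; ζ = 45.5/(2·30.8) = 0.738.

ζ ≈ 0.738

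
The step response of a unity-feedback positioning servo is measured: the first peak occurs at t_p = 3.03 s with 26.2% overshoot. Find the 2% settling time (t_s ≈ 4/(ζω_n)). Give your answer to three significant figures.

t_s ≈ 9.05 s

ζ from %OS: ζ = |ln 0.262|/√(π²+ln²0.262) = 0.392.
t_p = π/ω_d ⇒ ω_d = 1.04 rad/s; then ω_n = ω_d/√(1−ζ²) = 1.13 rad/s.
t_s ≈ 4/(ζω_n) = 4/(0.392·1.13) = 9.05 s.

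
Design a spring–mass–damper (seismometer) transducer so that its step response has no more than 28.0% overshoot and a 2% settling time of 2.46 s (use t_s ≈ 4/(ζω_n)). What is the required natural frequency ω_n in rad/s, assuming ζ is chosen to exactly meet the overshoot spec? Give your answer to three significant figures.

ω_n ≈ 4.33 rad/s

Inverting the overshoot relation: ζ = |ln 0.280|/√(π² + ln²0.280) = 0.376.
Then ω_n = 4/(ζ t_s) = 4/(0.376 × 2.46) = 4.33 rad/s.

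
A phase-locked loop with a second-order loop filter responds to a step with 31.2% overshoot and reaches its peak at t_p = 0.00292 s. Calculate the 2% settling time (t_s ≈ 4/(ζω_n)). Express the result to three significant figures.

t_s ≈ 0.0100 s

ζ from %OS: ζ = |ln 0.312|/√(π²+ln²0.312) = 0.348.
From t_p = π/ω_d, ω_d = π/0.00292 = 1080 rad/s, so ω_n = ω_d/√(1−ζ²) = 1150 rad/s.
t_s ≈ 4/(ζω_n) = 4/(0.348·1150) = 0.0100 s.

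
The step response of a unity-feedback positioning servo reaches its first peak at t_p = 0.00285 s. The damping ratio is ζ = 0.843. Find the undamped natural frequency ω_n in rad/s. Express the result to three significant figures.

ω_n ≈ 2050 rad/s

Peak time t_p = π/ω_d, so ω_d = π/t_p = π/0.00285 = 1100 rad/s.
ω_n = ω_d/√(1−ζ²) = 1100/√0.289 = 2050 rad/s.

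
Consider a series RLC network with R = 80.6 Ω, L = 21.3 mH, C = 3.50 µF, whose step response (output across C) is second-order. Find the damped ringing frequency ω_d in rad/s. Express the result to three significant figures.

For a series RLC circuit (capacitor voltage as output), ω_n = 1/√(LC) = 1/√(21.3 mH · 3.50 µF) = 3660 rad/s.
ζ = (R/2)·√(C/L) = (80.6/2)·√(3.50 µF/21.3 mH) = 0.517.
ω_d = ω_n√(1−ζ²) = 3140 rad/s.

ω_d ≈ 3140 rad/s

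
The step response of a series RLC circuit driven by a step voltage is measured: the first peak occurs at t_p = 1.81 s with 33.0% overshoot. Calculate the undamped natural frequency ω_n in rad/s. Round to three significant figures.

From the overshoot, ζ = −ln(OS)/√(π²+ln²(OS)) = 0.333.
From t_p = π/ω_d, ω_d = π/1.81 = 1.74 rad/s, so ω_n = ω_d/√(1−ζ²) = 1.84 rad/s.

ω_n ≈ 1.84 rad/s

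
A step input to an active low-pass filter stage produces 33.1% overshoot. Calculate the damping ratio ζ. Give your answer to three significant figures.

ζ ≈ 0.332

Inverting the overshoot relation: ζ = |ln 0.331|/√(π² + ln²0.331) = 0.332.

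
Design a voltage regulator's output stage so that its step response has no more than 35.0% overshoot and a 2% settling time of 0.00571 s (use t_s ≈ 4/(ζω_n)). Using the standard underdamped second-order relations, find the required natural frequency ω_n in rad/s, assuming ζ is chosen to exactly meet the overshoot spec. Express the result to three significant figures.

ω_n ≈ 2210 rad/s

ζ = −ln(OS)/√(π² + (ln OS)²). With OS = 0.350, ln OS = −1.050 and ζ = 1.050/3.312 = 0.317.
Then ω_n = 4/(ζ t_s) = 4/(0.317 × 0.00571) = 2210 rad/s.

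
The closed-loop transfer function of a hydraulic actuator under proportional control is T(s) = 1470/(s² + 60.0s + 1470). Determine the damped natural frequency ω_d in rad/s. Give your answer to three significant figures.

Comparing the denominator to s² + 2ζω_n s + ω_n²: ω_n = √1470 = 38.3 rad/s, and 2ζω_n = 60.0 so ζ = 60.0/(2·38.3) = 0.782.
ω_d = ω_n√(1−ζ²) = 23.9 rad/s.

ω_d ≈ 23.9 rad/s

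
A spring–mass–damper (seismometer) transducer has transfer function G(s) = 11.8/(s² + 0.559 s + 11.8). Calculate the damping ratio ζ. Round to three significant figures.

ζ ≈ 0.0814

ω_n = √11.8 = 3.44 rad/s; ζ = 0.559/(2·3.44) = 0.0814.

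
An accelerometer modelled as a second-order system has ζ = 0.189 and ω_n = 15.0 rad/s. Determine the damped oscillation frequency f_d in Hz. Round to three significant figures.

ω_d = ω_n√(1−ζ²) = 15.0·√0.964 = 14.7 rad/s.
f_d = ω_d/(2π) = 2.34 Hz.

f_d ≈ 2.34 Hz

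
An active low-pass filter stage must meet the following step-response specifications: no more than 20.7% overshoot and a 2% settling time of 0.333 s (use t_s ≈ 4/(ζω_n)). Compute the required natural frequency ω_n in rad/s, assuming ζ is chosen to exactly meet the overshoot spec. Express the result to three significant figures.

Inverting the overshoot relation: ζ = |ln 0.207|/√(π² + ln²0.207) = 0.448.
From t_s ≈ 4/(ζω_n): ω_n = 4/(ζ·t_s) = 4/(0.448·0.333) = 26.8 rad/s.

ω_n ≈ 26.8 rad/s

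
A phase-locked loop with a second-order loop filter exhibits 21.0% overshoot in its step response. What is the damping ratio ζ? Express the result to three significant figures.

ζ = −ln(OS)/√(π² + (ln OS)²). With OS = 0.210, ln OS = −1.561 and ζ = 1.561/3.508 = 0.445.

ζ ≈ 0.445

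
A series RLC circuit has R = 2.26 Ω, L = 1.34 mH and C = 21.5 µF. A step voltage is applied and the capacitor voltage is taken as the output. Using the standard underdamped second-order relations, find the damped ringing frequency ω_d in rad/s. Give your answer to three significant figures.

ω_d ≈ 5830 rad/s

For a series RLC circuit (capacitor voltage as output), ω_n = 1/√(LC) = 1/√(1.34 mH · 21.5 µF) = 5890 rad/s.
ζ = (R/2)·√(C/L) = (2.26/2)·√(21.5 µF/1.34 mH) = 0.143.
ω_d = ω_n√(1−ζ²) = 5830 rad/s.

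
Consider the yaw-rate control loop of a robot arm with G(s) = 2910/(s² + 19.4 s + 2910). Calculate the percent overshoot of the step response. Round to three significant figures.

Comparing the denominator to s² + 2ζω_n s + ω_n²: ω_n = √2910 = 53.9 rad/s, and 2ζω_n = 19.4 so ζ = 19.4/(2·53.9) = 0.180.
Overshoot: exp(−π·0.180/√(1−0.180²)) = 0.563, i.e. 56.3%.

%OS ≈ 56.3%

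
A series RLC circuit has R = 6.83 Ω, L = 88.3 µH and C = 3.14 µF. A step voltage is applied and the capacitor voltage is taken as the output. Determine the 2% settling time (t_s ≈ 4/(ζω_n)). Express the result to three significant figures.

For a series RLC circuit (capacitor voltage as output), ω_n = 1/√(LC) = 1/√(88.3 µH · 3.14 µF) = 60100 rad/s.
ζ = (R/2)·√(C/L) = (6.83/2)·√(3.14 µF/88.3 µH) = 0.644.
t_s ≈ 4/(ζω_n) = 0.000103 s.

t_s ≈ 0.000103 s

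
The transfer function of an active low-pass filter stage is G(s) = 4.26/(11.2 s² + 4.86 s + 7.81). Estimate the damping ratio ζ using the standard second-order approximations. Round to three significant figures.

ζ ≈ 0.260

Dividing through by 11.2: denominator becomes s² + 0.4339 s + 0.6973.
So ω_n = √0.6973 = 0.835 rad/s and ζ = 0.4339/(2·0.835) = 0.260.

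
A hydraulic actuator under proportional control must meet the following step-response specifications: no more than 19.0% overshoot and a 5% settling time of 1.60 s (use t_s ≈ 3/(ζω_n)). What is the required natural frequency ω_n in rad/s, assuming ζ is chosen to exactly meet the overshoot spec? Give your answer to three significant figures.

ω_n ≈ 4.01 rad/s

Inverting the overshoot relation: ζ = |ln 0.190|/√(π² + ln²0.190) = 0.467.
Then ω_n = 3/(ζ t_s) = 3/(0.467 × 1.60) = 4.01 rad/s.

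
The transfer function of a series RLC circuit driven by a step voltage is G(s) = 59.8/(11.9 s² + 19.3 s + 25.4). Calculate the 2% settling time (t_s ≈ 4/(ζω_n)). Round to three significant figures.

Dividing through by 11.9: denominator becomes s² + 1.622 s + 2.134.
So ω_n = √2.134 = 1.46 rad/s and ζ = 1.622/(2·1.46) = 0.555.
t_s ≈ 4/(ζω_n) = 4.93 s.

t_s ≈ 4.93 s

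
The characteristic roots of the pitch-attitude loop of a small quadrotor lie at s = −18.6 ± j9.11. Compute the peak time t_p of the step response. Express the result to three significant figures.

t_p = π/ω_d with ω_d = 9.11 (the imaginary part), so t_p = 0.345 s.

t_p ≈ 0.345 s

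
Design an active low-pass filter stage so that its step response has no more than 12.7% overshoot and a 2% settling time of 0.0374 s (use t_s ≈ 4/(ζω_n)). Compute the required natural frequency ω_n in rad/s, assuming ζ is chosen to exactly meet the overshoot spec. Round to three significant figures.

ζ = −ln(OS)/√(π² + (ln OS)²). With OS = 0.127, ln OS = −2.064 and ζ = 2.064/3.759 = 0.549.
Then ω_n = 4/(ζ t_s) = 4/(0.549 × 0.0374) = 195 rad/s.

ω_n ≈ 195 rad/s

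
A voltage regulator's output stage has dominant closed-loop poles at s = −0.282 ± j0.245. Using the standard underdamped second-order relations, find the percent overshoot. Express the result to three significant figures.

%OS ≈ 2.69%

The poles are at −σ ± jω_d with σ = 0.282 and ω_d = 0.245, so ω_n = √(σ²+ω_d²) = 0.374 rad/s and ζ = σ/ω_n = 0.755.
Overshoot: exp(−π·0.755/√(1−0.755²)) = 0.0269, i.e. 2.69%.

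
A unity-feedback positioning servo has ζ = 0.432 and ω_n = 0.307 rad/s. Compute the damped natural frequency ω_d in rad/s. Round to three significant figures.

ω_d ≈ 0.277 rad/s

ω_d = ω_n√(1−ζ²) = 0.307·√0.813 = 0.277 rad/s.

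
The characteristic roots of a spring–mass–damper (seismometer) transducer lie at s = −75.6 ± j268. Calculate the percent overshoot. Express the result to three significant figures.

The poles are at −σ ± jω_d with σ = 75.6 and ω_d = 268, so ω_n = √(σ²+ω_d²) = 278 rad/s and ζ = σ/ω_n = 0.271.
%OS = 100 e^{−πζ/√(1−ζ²)} with ζ = 0.271 gives 41.2%.

%OS ≈ 41.2%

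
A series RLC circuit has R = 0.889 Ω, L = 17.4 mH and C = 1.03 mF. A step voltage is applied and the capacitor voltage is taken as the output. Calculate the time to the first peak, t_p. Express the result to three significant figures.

For a series RLC circuit (capacitor voltage as output), ω_n = 1/√(LC) = 1/√(17.4 mH · 1.03 mF) = 236 rad/s.
ζ = (R/2)·√(C/L) = (0.889/2)·√(1.03 mF/17.4 mH) = 0.108.
ω_d = 236·√(1 − 0.108²) = 235 rad/s. t_p = π/ω_d = 0.0134 s.

t_p ≈ 0.0134 s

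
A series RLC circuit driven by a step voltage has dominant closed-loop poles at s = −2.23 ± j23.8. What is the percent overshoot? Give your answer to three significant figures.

%OS ≈ 74.5%

|pole| = ω_n = √(2.23² + 23.8²) = 23.9 rad/s; ζ = cos θ = σ/ω_n = 0.0933.
%OS = 100·exp(−πζ/√(1−ζ²)) = 74.5%.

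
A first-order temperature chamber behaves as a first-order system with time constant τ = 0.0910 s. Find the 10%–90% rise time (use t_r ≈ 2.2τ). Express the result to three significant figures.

t_r ≈ 2.2τ = 0.200 s.

t_r ≈ 0.200 s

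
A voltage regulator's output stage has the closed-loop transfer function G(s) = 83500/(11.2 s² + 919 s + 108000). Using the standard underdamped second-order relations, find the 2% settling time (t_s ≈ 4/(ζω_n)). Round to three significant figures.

Dividing through by 11.2: denominator becomes s² + 82.05 s + 9643.
So ω_n = √9643 = 98.2 rad/s and ζ = 82.05/(2·98.2) = 0.418.
t_s ≈ 4/(ζω_n) = 0.0975 s.

t_s ≈ 0.0975 s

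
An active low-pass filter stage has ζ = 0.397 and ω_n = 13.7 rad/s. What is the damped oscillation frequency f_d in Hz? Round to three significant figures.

f_d ≈ 2.00 Hz

ω_d = ω_n√(1−ζ²) = 13.7·√0.842 = 12.6 rad/s.
f_d = ω_d/(2π) = 2.00 Hz.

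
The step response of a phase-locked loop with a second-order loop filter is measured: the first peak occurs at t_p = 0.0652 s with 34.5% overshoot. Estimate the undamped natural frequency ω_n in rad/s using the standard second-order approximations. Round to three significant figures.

From the overshoot, ζ = −ln(OS)/√(π²+ln²(OS)) = 0.321.
From t_p = π/ω_d, ω_d = π/0.0652 = 48.2 rad/s, so ω_n = ω_d/√(1−ζ²) = 50.9 rad/s.

ω_n ≈ 50.9 rad/s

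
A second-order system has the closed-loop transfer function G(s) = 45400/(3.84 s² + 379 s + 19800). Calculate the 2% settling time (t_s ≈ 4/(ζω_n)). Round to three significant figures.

t_s ≈ 0.0811 s

Dividing through by 3.84: denominator becomes s² + 98.70 s + 5156.
So ω_n = √5156 = 71.8 rad/s and ζ = 98.70/(2·71.8) = 0.687.
t_s ≈ 4/(ζω_n) = 0.0811 s.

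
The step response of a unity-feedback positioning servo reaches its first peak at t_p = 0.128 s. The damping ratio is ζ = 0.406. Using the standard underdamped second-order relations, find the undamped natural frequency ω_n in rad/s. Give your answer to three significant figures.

Peak time t_p = π/ω_d, so ω_d = π/t_p = π/0.128 = 24.5 rad/s.
ω_n = ω_d/√(1−ζ²) = 24.5/√0.835 = 26.9 rad/s.

ω_n ≈ 26.9 rad/s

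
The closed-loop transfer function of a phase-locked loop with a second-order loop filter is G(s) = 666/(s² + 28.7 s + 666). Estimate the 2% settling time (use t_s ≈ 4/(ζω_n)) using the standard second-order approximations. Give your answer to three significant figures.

Matching coefficients with s² + 2ζω_n s + ω_n² gives ω_n² = 666 ⇒ ω_n = 25.8 rad/s, and ζ = 28.7/(2ω_n) = 0.556.
t_s ≈ 4/(ζω_n) = 4/(0.556·25.8) = 0.279 s.

t_s ≈ 0.279 s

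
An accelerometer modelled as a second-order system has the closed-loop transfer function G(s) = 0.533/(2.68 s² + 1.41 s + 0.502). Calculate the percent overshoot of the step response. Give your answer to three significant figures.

%OS ≈ 9.03%

Dividing through by 2.68: denominator becomes s² + 0.5261 s + 0.1873.
So ω_n = √0.1873 = 0.433 rad/s and ζ = 0.5261/(2·0.433) = 0.608.
%OS = 100 e^{−πζ/√(1−ζ²)} with ζ = 0.608 gives 9.03%.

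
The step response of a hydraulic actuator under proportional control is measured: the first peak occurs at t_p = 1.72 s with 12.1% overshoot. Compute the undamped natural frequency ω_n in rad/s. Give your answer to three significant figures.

From the overshoot, ζ = −ln(OS)/√(π²+ln²(OS)) = 0.558.
From t_p = π/ω_d, ω_d = π/1.72 = 1.83 rad/s, so ω_n = ω_d/√(1−ζ²) = 2.20 rad/s.

ω_n ≈ 2.20 rad/s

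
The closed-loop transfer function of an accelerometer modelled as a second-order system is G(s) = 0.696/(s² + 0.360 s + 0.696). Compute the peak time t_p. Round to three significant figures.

t_p ≈ 3.86 s

Matching coefficients with s² + 2ζω_n s + ω_n² gives ω_n² = 0.696 ⇒ ω_n = 0.834 rad/s, and ζ = 0.360/(2ω_n) = 0.216.
ω_d = 0.834·√(1 − 0.216²) = 0.815 rad/s. Then t_p = π/ω_d = 3.86 s.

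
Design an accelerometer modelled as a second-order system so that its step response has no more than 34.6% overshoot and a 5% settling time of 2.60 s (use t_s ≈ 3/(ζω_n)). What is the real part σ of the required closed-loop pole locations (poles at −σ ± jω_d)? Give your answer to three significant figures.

The settling-time spec alone fixes σ = ζω_n = 3/t_s = 3/2.60 = 1.15.
(Overshoot then fixes ζ = 0.320 and hence ω_d = σ·√(1−ζ²)/ζ = 3.42 rad/s.)

σ ≈ 1.15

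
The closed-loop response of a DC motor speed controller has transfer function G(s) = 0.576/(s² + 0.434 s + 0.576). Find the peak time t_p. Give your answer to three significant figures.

ω_n = √0.576 = 0.759 rad/s; ζ = 0.434/(2·0.759) = 0.286.
ω_d = ω_n√(1−ζ²) = 0.727 rad/s. Then t_p = π/ω_d = 4.32 s.

t_p ≈ 4.32 s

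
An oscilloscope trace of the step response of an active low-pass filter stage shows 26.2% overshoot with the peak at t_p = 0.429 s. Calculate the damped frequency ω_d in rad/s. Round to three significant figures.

t_p = π/ω_d, so ω_d = π/0.429 = 7.32 rad/s.

ω_d ≈ 7.32 rad/s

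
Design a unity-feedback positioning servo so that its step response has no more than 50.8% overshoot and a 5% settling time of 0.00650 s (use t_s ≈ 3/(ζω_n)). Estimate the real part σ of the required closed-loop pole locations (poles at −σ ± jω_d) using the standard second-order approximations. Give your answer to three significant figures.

σ ≈ 462

The settling-time spec alone fixes σ = ζω_n = 3/t_s = 3/0.00650 = 462.
(Overshoot then fixes ζ = 0.211 and hence ω_d = σ·√(1−ζ²)/ζ = 2140 rad/s.)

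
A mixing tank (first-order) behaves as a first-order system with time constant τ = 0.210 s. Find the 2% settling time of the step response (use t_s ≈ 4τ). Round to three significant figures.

t_s ≈ 0.840 s

t_s ≈ 4τ = 0.840 s.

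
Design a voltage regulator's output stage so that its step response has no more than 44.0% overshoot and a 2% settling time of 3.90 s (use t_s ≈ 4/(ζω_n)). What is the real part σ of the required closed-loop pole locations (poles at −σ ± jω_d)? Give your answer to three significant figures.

σ ≈ 1.03

The settling-time spec alone fixes σ = ζω_n = 4/t_s = 4/3.90 = 1.03.
(Overshoot then fixes ζ = 0.253 and hence ω_d = σ·√(1−ζ²)/ζ = 3.92 rad/s.)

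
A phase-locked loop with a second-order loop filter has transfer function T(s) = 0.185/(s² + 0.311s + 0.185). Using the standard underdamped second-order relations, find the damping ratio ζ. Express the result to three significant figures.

ζ ≈ 0.362

Comparing the denominator to s² + 2ζω_n s + ω_n²: ω_n = √0.185 = 0.430 rad/s, and 2ζω_n = 0.311 so ζ = 0.311/(2·0.430) = 0.362.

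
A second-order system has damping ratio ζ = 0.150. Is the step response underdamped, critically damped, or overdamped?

Since ζ = 0.150 < 1, the system is underdamped.

underdamped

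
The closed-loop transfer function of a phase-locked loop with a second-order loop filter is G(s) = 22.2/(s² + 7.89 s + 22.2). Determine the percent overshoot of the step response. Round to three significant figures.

%OS ≈ 0.814%

Matching coefficients with s² + 2ζω_n s + ω_n² gives ω_n² = 22.2 ⇒ ω_n = 4.71 rad/s, and ζ = 7.89/(2ω_n) = 0.837.
%OS = 100 e^{−πζ/√(1−ζ²)} with ζ = 0.837 gives 0.814%.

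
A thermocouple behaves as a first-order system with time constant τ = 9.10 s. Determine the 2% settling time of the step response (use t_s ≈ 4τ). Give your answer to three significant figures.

t_s ≈ 4τ = 36.4 s.

t_s ≈ 36.4 s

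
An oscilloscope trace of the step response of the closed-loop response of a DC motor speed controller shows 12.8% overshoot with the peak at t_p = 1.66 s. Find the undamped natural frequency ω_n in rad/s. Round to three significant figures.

ω_n ≈ 2.26 rad/s

ζ from %OS: ζ = |ln 0.128|/√(π²+ln²0.128) = 0.548.
t_p = π/ω_d ⇒ ω_d = 1.89 rad/s; then ω_n = ω_d/√(1−ζ²) = 2.26 rad/s.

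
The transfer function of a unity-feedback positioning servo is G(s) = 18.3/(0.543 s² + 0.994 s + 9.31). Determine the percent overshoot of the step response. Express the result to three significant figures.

Dividing through by 0.543: denominator becomes s² + 1.831 s + 17.15.
So ω_n = √17.15 = 4.14 rad/s and ζ = 1.831/(2·4.14) = 0.221.
%OS = 100·exp(−πζ/√(1−ζ²)) = 49.1%.

%OS ≈ 49.1%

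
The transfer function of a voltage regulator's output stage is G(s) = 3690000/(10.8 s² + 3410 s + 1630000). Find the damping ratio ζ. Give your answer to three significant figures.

ζ ≈ 0.406

Dividing through by 10.8: denominator becomes s² + 315.7 s + 150900.
So ω_n = √150900 = 388 rad/s and ζ = 315.7/(2·388) = 0.406.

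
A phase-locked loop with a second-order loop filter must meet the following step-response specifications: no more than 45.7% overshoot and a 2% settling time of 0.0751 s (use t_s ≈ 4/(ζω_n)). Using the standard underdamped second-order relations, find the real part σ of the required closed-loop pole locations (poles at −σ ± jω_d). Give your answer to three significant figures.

The settling-time spec alone fixes σ = ζω_n = 4/t_s = 4/0.0751 = 53.3.
(Overshoot then fixes ζ = 0.242 and hence ω_d = σ·√(1−ζ²)/ζ = 214 rad/s.)

σ ≈ 53.3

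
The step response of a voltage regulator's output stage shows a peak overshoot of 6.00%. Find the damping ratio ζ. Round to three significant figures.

ζ = −ln(OS)/√(π² + (ln OS)²). With OS = 0.0600, ln OS = −2.813 and ζ = 2.813/4.217 = 0.667.

ζ ≈ 0.667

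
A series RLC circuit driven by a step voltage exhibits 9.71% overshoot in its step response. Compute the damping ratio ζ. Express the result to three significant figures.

ζ ≈ 0.596

From %OS = 100·exp(−πζ/√(1−ζ²)), invert to get ζ = −ln(OS)/√(π² + ln²(OS)) with OS = 0.0971.
−ln 0.0971 = 2.332, so ζ = 2.332/√(π² + 5.438) = 0.596.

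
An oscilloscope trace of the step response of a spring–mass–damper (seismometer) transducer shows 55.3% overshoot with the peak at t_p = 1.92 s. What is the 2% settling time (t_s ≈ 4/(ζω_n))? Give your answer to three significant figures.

ζ from %OS: ζ = |ln 0.553|/√(π²+ln²0.553) = 0.185.
t_p = π/ω_d ⇒ ω_d = 1.64 rad/s; then ω_n = ω_d/√(1−ζ²) = 1.67 rad/s.
t_s ≈ 4/(ζω_n) = 4/(0.185·1.67) = 13.0 s.

t_s ≈ 13.0 s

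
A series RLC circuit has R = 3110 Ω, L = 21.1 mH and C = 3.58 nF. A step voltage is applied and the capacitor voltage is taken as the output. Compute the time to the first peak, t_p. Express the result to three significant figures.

t_p ≈ 0.0000356 s

For a series RLC circuit (capacitor voltage as output), ω_n = 1/√(LC) = 1/√(21.1 mH · 3.58 nF) = 115000 rad/s.
ζ = (R/2)·√(C/L) = (3110/2)·√(3.58 nF/21.1 mH) = 0.641.
The damped frequency ω_d = ω_n√(1−ζ²) = 88400 rad/s. t_p = π/ω_d = 0.0000356 s.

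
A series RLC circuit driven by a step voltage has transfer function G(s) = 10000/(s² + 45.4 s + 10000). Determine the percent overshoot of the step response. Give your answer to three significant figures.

%OS ≈ 48.1%

Comparing the denominator to s² + 2ζω_n s + ω_n²: ω_n = √10000 = 100 rad/s, and 2ζω_n = 45.4 so ζ = 45.4/(2·100) = 0.227.
%OS = 100 e^{−πζ/√(1−ζ²)} with ζ = 0.227 gives 48.1%.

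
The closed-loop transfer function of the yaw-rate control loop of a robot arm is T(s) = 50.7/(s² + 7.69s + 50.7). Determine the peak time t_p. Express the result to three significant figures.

t_p ≈ 0.524 s

Matching coefficients with s² + 2ζω_n s + ω_n² gives ω_n² = 50.7 ⇒ ω_n = 7.12 rad/s, and ζ = 7.69/(2ω_n) = 0.540.
ω_d = ω_n√(1−ζ²) = 5.99 rad/s. Then t_p = π/ω_d = 0.524 s.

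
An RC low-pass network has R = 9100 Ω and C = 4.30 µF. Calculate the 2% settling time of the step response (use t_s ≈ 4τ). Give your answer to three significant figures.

t_s ≈ 0.157 s

τ = RC = 9100 × 4.30 µF = 0.0391 s.
t_s ≈ 4τ = 0.157 s.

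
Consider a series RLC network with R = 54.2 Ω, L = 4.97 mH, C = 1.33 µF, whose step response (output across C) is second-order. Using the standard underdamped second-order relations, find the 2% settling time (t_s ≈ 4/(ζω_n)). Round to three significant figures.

For a series RLC circuit (capacitor voltage as output), ω_n = 1/√(LC) = 1/√(4.97 mH · 1.33 µF) = 12300 rad/s.
ζ = (R/2)·√(C/L) = (54.2/2)·√(1.33 µF/4.97 mH) = 0.443.
t_s ≈ 4/(ζω_n) = 0.000734 s.

t_s ≈ 0.000734 s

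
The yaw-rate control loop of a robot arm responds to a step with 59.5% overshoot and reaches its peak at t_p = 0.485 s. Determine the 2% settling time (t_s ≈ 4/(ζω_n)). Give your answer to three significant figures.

t_s ≈ 3.74 s

The overshoot fixes ζ = −ln(OS)/√(π²+ln²(OS)) = 0.163.
From t_p = π/ω_d, ω_d = π/0.485 = 6.48 rad/s, so ω_n = ω_d/√(1−ζ²) = 6.57 rad/s.
t_s ≈ 4/(ζω_n) = 4/(0.163·6.57) = 3.74 s.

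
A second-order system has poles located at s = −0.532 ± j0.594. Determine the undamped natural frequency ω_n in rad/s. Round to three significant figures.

The poles are at −σ ± jω_d with σ = 0.532 and ω_d = 0.594, so ω_n = √(σ²+ω_d²) = 0.797 rad/s and ζ = σ/ω_n = 0.667.

ω_n ≈ 0.797 rad/s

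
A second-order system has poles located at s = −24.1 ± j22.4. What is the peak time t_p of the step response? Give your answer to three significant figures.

t_p = π/ω_d with ω_d = 22.4 (the imaginary part), so t_p = 0.140 s.

t_p ≈ 0.140 s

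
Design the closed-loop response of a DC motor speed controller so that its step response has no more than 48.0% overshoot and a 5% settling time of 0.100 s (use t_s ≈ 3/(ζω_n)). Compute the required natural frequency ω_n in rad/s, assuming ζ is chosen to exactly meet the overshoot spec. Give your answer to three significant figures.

ω_n ≈ 132 rad/s

Inverting the overshoot relation: ζ = |ln 0.480|/√(π² + ln²0.480) = 0.228.
Then ω_n = 3/(ζ t_s) = 3/(0.228 × 0.100) = 132 rad/s.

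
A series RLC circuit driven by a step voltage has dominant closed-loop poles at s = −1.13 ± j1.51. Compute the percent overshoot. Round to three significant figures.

With σ = 1.13, ω_d = 1.51: ω_n = √(σ²+ω_d²) = 1.89 rad/s, ζ = σ/ω_n = 0.599.
%OS = 100 e^{−πζ/√(1−ζ²)} with ζ = 0.599 gives 9.53%.

%OS ≈ 9.53%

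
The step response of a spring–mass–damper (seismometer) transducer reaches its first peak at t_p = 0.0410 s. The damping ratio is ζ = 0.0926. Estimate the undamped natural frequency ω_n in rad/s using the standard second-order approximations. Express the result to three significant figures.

ω_n ≈ 77.0 rad/s

Peak time t_p = π/ω_d, so ω_d = π/t_p = π/0.0410 = 76.6 rad/s.
ω_n = ω_d/√(1−ζ²) = 76.6/√0.991 = 77.0 rad/s.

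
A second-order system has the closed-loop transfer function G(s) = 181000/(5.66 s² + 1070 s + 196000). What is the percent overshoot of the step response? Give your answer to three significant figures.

Dividing through by 5.66: denominator becomes s² + 189.0 s + 34630.
So ω_n = √34630 = 186 rad/s and ζ = 189.0/(2·186) = 0.508.
%OS = 100 e^{−πζ/√(1−ζ²)} with ζ = 0.508 gives 15.7%.

%OS ≈ 15.7%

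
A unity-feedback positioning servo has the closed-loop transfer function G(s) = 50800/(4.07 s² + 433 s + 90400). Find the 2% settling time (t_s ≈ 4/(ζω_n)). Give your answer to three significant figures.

t_s ≈ 0.0752 s

Dividing through by 4.07: denominator becomes s² + 106.4 s + 22210.
So ω_n = √22210 = 149 rad/s and ζ = 106.4/(2·149) = 0.357.
t_s ≈ 4/(ζω_n) = 0.0752 s.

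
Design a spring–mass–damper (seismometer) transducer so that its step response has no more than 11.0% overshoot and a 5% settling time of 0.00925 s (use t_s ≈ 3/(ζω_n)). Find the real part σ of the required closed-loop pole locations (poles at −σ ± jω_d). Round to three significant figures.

σ ≈ 324

The settling-time spec alone fixes σ = ζω_n = 3/t_s = 3/0.00925 = 324.
(Overshoot then fixes ζ = 0.575 and hence ω_d = σ·√(1−ζ²)/ζ = 462 rad/s.)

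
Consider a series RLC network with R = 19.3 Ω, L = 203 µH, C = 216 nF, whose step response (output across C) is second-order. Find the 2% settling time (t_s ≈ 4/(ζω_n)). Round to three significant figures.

For a series RLC circuit (capacitor voltage as output), ω_n = 1/√(LC) = 1/√(203 µH · 216 nF) = 151000 rad/s.
ζ = (R/2)·√(C/L) = (19.3/2)·√(216 nF/203 µH) = 0.315.
t_s ≈ 4/(ζω_n) = 0.0000841 s.

t_s ≈ 0.0000841 s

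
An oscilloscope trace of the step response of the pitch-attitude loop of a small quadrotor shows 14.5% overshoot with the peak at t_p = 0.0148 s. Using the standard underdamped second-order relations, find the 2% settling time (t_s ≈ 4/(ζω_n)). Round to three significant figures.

From the overshoot, ζ = −ln(OS)/√(π²+ln²(OS)) = 0.524.
From t_p = π/ω_d, ω_d = π/0.0148 = 212 rad/s, so ω_n = ω_d/√(1−ζ²) = 249 rad/s.
t_s ≈ 4/(ζω_n) = 4/(0.524·249) = 0.0307 s.

t_s ≈ 0.0307 s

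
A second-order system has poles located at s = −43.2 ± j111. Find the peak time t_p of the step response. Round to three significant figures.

t_p ≈ 0.0283 s

t_p = π/ω_d with ω_d = 111 (the imaginary part), so t_p = 0.0283 s.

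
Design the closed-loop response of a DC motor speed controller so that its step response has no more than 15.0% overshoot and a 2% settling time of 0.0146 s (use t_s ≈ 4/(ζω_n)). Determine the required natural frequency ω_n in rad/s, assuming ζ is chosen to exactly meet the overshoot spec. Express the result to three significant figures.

Inverting the overshoot relation: ζ = |ln 0.150|/√(π² + ln²0.150) = 0.517.
From t_s ≈ 4/(ζω_n): ω_n = 4/(ζ·t_s) = 4/(0.517·0.0146) = 530 rad/s.

ω_n ≈ 530 rad/s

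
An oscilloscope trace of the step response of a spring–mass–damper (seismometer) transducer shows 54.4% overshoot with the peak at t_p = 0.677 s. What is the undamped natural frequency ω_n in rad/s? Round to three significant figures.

From the overshoot, ζ = −ln(OS)/√(π²+ln²(OS)) = 0.190.
t_p = π/ω_d ⇒ ω_d = 4.64 rad/s; then ω_n = ω_d/√(1−ζ²) = 4.73 rad/s.

ω_n ≈ 4.73 rad/s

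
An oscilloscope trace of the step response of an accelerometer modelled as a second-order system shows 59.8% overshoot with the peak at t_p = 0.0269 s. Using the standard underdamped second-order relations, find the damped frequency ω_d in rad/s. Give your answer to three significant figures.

ω_d ≈ 117 rad/s

t_p = π/ω_d, so ω_d = π/0.0269 = 117 rad/s.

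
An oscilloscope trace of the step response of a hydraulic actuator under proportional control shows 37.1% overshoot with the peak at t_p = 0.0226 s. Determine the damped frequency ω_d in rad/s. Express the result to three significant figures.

ω_d ≈ 139 rad/s

t_p = π/ω_d, so ω_d = π/0.0226 = 139 rad/s.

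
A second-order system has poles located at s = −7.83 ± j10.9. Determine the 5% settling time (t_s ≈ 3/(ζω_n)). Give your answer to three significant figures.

For poles at −σ ± jω_d, ζω_n = σ = 7.83, so t_s ≈ 3/σ = 0.383 s.

t_s ≈ 0.383 s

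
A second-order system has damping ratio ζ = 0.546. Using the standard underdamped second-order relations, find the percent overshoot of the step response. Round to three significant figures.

%OS ≈ 12.9%

For an underdamped second-order system, %OS = 100·exp(−πζ/√(1−ζ²)).
πζ/√(1−ζ²) = π·0.546/√(1−0.298) = 2.047, so %OS = 100·e^(−2.047) = 12.9%.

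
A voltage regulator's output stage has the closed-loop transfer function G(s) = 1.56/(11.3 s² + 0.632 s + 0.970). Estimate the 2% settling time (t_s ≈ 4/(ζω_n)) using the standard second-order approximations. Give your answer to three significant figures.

t_s ≈ 143 s

Dividing through by 11.3: denominator becomes s² + 0.05593 s + 0.08584.
So ω_n = √0.08584 = 0.293 rad/s and ζ = 0.05593/(2·0.293) = 0.0954.
t_s ≈ 4/(ζω_n) = 143 s.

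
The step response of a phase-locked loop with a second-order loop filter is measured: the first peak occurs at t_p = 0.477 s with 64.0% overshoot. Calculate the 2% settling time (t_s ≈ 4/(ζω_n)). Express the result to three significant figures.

From the overshoot, ζ = −ln(OS)/√(π²+ln²(OS)) = 0.141.
t_p = π/ω_d ⇒ ω_d = 6.59 rad/s; then ω_n = ω_d/√(1−ζ²) = 6.65 rad/s.
t_s ≈ 4/(ζω_n) = 4/(0.141·6.65) = 4.28 s.

t_s ≈ 4.28 s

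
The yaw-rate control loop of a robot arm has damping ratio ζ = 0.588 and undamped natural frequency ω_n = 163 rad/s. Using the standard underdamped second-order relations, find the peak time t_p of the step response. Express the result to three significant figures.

The damped frequency is ω_d = ω_n√(1−ζ²) = 163·√(1−0.346) = 132 rad/s.
Peak time t_p = π/ω_d = π/132 = 0.0238 s.

t_p ≈ 0.0238 s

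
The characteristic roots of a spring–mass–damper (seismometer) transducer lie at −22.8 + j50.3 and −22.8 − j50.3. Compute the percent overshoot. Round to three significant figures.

%OS ≈ 24.1%

|pole| = ω_n = √(22.8² + 50.3²) = 55.2 rad/s; ζ = cos θ = σ/ω_n = 0.413.
%OS = 100 e^{−πζ/√(1−ζ²)} with ζ = 0.413 gives 24.1%.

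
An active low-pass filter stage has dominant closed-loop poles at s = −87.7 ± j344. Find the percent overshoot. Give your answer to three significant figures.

%OS ≈ 44.9%

With σ = 87.7, ω_d = 344: ω_n = √(σ²+ω_d²) = 355 rad/s, ζ = σ/ω_n = 0.247.
Overshoot: exp(−π·0.247/√(1−0.247²)) = 0.449, i.e. 44.9%.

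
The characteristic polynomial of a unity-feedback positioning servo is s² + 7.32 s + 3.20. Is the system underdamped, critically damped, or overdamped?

overdamped

a² − 4b = 41 > 0 (two distinct real roots); the system is overdamped.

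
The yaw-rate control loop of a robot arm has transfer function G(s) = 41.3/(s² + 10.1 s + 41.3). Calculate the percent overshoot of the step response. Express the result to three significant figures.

Comparing the denominator to s² + 2ζω_n s + ω_n²: ω_n = √41.3 = 6.43 rad/s, and 2ζω_n = 10.1 so ζ = 10.1/(2·6.43) = 0.786.
%OS = 100 e^{−πζ/√(1−ζ²)} with ζ = 0.786 gives 1.85%.

%OS ≈ 1.85%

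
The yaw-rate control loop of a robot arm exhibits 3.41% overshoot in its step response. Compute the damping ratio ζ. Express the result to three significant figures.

Inverting the overshoot relation: ζ = |ln 0.0341|/√(π² + ln²0.0341) = 0.732.

ζ ≈ 0.732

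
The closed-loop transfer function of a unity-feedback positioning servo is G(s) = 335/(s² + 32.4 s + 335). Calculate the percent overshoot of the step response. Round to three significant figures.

ω_n = √335 = 18.3 rad/s; ζ = 32.4/(2·18.3) = 0.885.
%OS = 100·exp(−πζ/√(1−ζ²)) = 0.254%.

%OS ≈ 0.254%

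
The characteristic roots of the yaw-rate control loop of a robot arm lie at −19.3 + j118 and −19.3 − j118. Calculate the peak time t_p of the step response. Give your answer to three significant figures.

t_p ≈ 0.0266 s

t_p = π/ω_d with ω_d = 118 (the imaginary part), so t_p = 0.0266 s.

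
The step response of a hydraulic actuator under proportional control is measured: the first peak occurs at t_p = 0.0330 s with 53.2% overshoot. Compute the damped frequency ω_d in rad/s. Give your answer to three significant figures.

t_p = π/ω_d, so ω_d = π/0.0330 = 95.2 rad/s.

ω_d ≈ 95.2 rad/s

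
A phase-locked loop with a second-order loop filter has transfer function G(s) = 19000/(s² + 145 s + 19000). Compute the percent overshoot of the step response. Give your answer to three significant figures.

%OS ≈ 14.3%

Comparing the denominator to s² + 2ζω_n s + ω_n²: ω_n = √19000 = 138 rad/s, and 2ζω_n = 145 so ζ = 145/(2·138) = 0.526.
%OS = 100 e^{−πζ/√(1−ζ²)} with ζ = 0.526 gives 14.3%.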